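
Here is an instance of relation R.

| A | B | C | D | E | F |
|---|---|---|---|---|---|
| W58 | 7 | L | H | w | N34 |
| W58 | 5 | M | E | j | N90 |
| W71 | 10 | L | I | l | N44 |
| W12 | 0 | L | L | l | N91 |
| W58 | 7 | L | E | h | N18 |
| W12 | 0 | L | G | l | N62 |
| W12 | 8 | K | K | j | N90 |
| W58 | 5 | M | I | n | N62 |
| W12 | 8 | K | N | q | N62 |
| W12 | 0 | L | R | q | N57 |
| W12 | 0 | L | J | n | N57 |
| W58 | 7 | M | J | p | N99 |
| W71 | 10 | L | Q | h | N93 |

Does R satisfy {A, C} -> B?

No

(A=W58, C=L): 2 rows → B = 7, 7 ✓
(A=W58, C=M): 3 rows → B takes values {5, 7} — violation
(A=W71, C=L): 2 rows → B = 10, 10 ✓
(A=W12, C=L): 4 rows → B = 0, 0, 0, 0 ✓
(A=W12, C=K): 2 rows → B = 8, 8 ✓
Two rows agree on {A, C} but differ on B, so {A, C} -> B does not hold.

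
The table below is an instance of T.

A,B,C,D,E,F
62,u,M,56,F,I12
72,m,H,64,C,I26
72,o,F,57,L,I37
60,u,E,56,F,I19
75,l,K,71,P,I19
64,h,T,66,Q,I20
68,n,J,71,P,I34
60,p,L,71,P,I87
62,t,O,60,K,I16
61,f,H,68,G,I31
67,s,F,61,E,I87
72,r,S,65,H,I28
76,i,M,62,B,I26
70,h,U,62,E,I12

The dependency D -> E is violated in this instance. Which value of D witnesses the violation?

62

D=56: 2 rows → E = F, F ✓
D=64: 1 row → E = C ✓
D=57: 1 row → E = L ✓
D=71: 3 rows → E = P, P, P ✓
D=66: 1 row → E = Q ✓
D=60: 1 row → E = K ✓
D=68: 1 row → E = G ✓
D=61: 1 row → E = E ✓
D=65: 1 row → E = H ✓
D=62: 2 rows → E takes values {B, E} — violation
The only D value with inconsistent E is D=62.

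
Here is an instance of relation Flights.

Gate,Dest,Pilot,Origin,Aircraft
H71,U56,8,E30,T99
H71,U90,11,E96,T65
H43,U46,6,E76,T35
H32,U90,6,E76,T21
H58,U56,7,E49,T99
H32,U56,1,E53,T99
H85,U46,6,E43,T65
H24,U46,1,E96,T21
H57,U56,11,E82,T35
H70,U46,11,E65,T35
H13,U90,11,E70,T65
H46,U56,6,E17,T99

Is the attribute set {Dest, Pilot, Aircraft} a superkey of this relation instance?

Two distinct rows share (Dest=U90, Pilot=11, Aircraft=T65), so {Dest, Pilot, Aircraft} does not determine every attribute — not a superkey.

No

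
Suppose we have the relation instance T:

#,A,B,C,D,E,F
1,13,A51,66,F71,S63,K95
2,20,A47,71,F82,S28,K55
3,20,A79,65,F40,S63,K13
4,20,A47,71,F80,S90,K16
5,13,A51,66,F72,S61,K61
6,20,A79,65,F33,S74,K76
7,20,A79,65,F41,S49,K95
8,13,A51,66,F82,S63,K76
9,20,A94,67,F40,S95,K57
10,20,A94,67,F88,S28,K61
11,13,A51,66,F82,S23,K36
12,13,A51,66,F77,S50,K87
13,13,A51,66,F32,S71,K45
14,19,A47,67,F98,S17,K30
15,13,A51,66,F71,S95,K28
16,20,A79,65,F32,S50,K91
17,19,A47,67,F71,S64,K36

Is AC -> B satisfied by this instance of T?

Yes

(A=13, C=66): rows 1, 5, 8, 11, 12, 13, 15 → B = A51, A51, A51, A51, A51, A51, A51 ✓
(A=20, C=71): rows 2, 4 → B = A47, A47 ✓
(A=20, C=65): rows 3, 6, 7, 16 → B = A79, A79, A79, A79 ✓
(A=20, C=67): rows 9, 10 → B = A94, A94 ✓
(A=19, C=67): rows 14, 17 → B = A47, A47 ✓
Every AC value is associated with a single B value, so AC -> B holds.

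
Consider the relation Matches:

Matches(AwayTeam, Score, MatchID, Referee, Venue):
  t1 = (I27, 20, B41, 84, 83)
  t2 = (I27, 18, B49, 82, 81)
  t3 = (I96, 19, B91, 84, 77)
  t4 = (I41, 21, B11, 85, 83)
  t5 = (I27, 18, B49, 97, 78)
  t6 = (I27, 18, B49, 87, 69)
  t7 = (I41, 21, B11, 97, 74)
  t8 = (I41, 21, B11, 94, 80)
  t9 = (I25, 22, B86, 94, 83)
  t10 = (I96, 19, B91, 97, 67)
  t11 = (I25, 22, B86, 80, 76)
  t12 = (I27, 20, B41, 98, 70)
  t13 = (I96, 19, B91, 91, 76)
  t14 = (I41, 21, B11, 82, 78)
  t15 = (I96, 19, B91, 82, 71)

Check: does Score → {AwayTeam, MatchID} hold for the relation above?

Yes

Score=20: rows 1, 12 → {AwayTeam,MatchID} = (I27, B41), (I27, B41) ✓
Score=18: rows 2, 5, 6 → {AwayTeam,MatchID} = (I27, B49), (I27, B49), (I27, B49) ✓
Score=19: rows 3, 10, 13, 15 → {AwayTeam,MatchID} = (I96, B91), (I96, B91), (I96, B91), (I96, B91) ✓
Score=21: rows 4, 7, 8, 14 → {AwayTeam,MatchID} = (I41, B11), (I41, B11), (I41, B11), (I41, B11) ✓
Score=22: rows 9, 11 → {AwayTeam,MatchID} = (I25, B86), (I25, B86) ✓
Every Score value is associated with a single {AwayTeam, MatchID} value, so Score → {AwayTeam, MatchID} holds.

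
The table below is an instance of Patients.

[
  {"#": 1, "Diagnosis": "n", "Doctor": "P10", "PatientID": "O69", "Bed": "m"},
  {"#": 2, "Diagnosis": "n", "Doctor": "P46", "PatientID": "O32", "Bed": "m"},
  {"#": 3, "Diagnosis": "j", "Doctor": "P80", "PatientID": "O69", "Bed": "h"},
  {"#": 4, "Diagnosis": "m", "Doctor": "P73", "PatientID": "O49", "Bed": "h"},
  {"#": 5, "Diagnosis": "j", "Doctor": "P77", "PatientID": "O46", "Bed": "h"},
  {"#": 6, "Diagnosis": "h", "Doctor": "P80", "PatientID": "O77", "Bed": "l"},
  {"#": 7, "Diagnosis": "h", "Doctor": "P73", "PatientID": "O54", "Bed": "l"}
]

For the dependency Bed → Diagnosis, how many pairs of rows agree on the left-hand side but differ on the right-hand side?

2

Bed=m: all 2 rows agree on Diagnosis — 0 pairs.
Bed=h: violating pairs (3,4), (4,5) — 2 pairs.
Bed=l: all 2 rows agree on Diagnosis — 0 pairs.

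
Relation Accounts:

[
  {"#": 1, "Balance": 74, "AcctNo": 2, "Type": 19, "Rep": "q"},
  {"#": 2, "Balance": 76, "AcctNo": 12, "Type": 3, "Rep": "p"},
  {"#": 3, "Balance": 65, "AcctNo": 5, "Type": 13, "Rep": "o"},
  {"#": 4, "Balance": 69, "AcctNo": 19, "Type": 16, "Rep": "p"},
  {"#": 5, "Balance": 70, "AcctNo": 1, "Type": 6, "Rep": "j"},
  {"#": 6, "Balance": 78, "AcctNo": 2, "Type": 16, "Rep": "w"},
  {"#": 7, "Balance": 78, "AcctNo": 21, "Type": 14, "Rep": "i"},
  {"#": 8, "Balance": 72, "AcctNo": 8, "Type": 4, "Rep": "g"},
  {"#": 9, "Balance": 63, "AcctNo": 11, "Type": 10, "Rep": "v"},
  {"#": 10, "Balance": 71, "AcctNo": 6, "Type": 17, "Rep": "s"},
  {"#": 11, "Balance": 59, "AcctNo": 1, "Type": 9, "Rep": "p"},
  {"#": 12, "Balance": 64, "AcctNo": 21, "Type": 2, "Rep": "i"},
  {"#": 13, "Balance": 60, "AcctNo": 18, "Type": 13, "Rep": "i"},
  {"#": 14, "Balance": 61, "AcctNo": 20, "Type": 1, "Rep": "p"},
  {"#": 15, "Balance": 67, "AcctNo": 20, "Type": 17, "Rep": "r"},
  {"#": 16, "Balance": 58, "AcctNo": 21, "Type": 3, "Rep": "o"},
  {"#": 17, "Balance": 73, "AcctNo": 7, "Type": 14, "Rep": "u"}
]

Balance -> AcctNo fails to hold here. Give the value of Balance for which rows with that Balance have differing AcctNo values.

78

Balance=74: row 1 → AcctNo = 2 ✓
Balance=76: row 2 → AcctNo = 12 ✓
Balance=65: row 3 → AcctNo = 5 ✓
Balance=69: row 4 → AcctNo = 19 ✓
Balance=70: row 5 → AcctNo = 1 ✓
Balance=78: rows 6, 7 → AcctNo takes values {2, 21} — violation
Balance=72: row 8 → AcctNo = 8 ✓
Balance=63: row 9 → AcctNo = 11 ✓
Balance=71: row 10 → AcctNo = 6 ✓
Balance=59: row 11 → AcctNo = 1 ✓
Balance=64: row 12 → AcctNo = 21 ✓
Balance=60: row 13 → AcctNo = 18 ✓
Balance=61: row 14 → AcctNo = 20 ✓
Balance=67: row 15 → AcctNo = 20 ✓
Balance=58: row 16 → AcctNo = 21 ✓
Balance=73: row 17 → AcctNo = 7 ✓
The only Balance value with inconsistent AcctNo is Balance=78.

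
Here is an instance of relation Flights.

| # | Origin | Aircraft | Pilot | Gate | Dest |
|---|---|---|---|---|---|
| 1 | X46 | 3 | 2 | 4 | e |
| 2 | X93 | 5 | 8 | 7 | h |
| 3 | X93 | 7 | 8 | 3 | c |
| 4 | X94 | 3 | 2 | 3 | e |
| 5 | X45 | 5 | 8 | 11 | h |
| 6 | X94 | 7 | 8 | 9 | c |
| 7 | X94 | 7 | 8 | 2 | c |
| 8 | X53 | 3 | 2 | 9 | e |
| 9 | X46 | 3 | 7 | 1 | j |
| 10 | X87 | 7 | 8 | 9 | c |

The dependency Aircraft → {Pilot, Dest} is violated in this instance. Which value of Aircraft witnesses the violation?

3

Aircraft=3: rows 1, 4, 8, 9 → {Pilot,Dest} takes values {(2, e), (7, j)} — violation
Aircraft=5: rows 2, 5 → {Pilot,Dest} = (8, h), (8, h) ✓
Aircraft=7: rows 3, 6, 7, 10 → {Pilot,Dest} = (8, c), (8, c), (8, c), (8, c) ✓
The only Aircraft value with inconsistent RHS is Aircraft=3.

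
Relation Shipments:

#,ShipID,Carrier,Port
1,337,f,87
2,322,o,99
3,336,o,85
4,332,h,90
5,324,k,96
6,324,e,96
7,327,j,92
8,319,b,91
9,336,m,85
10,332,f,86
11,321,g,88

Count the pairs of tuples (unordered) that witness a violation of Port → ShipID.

Port=85: all 2 rows agree on ShipID — 0 pairs.
Port=96: all 2 rows agree on ShipID — 0 pairs.

0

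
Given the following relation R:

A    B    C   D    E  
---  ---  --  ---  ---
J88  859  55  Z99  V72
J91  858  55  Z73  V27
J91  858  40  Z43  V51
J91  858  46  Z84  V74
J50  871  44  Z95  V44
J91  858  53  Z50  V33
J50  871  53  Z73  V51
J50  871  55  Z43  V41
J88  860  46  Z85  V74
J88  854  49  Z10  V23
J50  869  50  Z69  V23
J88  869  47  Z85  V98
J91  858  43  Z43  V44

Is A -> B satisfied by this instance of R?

A=J88: 4 rows → B takes values {859, 860, 854, 869} — violation
A=J91: 5 rows → B = 858, 858, 858, 858, 858 ✓
A=J50: 4 rows → B takes values {871, 869} — violation
Two rows agree on A but differ on B, so A -> B does not hold.

No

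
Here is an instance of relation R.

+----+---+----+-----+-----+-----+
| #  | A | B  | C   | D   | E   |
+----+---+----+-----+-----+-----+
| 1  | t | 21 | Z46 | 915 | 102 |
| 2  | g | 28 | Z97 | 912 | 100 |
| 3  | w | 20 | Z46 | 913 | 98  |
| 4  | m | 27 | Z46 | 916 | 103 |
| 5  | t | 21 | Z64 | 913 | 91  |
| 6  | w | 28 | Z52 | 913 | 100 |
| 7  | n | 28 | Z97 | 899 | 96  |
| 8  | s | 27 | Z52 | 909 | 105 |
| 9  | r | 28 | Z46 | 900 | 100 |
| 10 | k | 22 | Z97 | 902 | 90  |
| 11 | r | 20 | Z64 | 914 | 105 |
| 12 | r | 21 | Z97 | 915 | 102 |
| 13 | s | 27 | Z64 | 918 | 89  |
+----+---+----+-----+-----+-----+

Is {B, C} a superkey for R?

No

Rows 2 and 7 have the same {B, C} value (B=28, C=Z97) but are distinct tuples, so {B, C} does not determine every attribute — not a superkey.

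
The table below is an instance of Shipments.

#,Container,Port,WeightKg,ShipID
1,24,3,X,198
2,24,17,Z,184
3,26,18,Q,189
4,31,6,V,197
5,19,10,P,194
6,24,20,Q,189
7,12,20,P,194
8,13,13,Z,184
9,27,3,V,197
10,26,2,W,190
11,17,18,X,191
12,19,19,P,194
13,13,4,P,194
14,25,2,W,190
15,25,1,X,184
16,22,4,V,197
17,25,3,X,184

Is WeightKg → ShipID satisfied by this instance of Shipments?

WeightKg=X: rows 1, 11, 15, 17 → ShipID takes values {198, 191, 184} — violation
WeightKg=Z: rows 2, 8 → ShipID = 184, 184 ✓
WeightKg=Q: rows 3, 6 → ShipID = 189, 189 ✓
WeightKg=V: rows 4, 9, 16 → ShipID = 197, 197, 197 ✓
WeightKg=P: rows 5, 7, 12, 13 → ShipID = 194, 194, 194, 194 ✓
WeightKg=W: rows 10, 14 → ShipID = 190, 190 ✓
Two rows agree on WeightKg but differ on ShipID, so WeightKg → ShipID does not hold.

No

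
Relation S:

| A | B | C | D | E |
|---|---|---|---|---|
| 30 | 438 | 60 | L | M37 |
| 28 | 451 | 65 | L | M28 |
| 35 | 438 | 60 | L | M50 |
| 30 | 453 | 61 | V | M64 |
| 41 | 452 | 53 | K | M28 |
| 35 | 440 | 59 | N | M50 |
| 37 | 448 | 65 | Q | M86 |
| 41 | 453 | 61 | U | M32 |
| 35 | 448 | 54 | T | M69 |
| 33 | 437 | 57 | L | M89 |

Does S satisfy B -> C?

B=438: 2 rows → C = 60, 60 ✓
B=451: 1 row → C = 65 ✓
B=453: 2 rows → C = 61, 61 ✓
B=452: 1 row → C = 53 ✓
B=440: 1 row → C = 59 ✓
B=448: 2 rows → C takes values {65, 54} — violation
B=437: 1 row → C = 57 ✓
Two rows agree on B but differ on C, so B -> C does not hold.

No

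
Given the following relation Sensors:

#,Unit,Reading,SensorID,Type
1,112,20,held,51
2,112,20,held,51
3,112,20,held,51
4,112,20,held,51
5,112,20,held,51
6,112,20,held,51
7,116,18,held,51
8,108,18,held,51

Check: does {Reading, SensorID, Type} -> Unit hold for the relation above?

No

(Reading=20, SensorID=held, Type=51): rows 1, 2, 3, 4, 5, 6 → Unit = 112, 112, 112, 112, 112, 112 ✓
(Reading=18, SensorID=held, Type=51): rows 7, 8 → Unit takes values {116, 108} — violation
Two rows agree on {Reading, SensorID, Type} but differ on Unit, so {Reading, SensorID, Type} -> Unit does not hold.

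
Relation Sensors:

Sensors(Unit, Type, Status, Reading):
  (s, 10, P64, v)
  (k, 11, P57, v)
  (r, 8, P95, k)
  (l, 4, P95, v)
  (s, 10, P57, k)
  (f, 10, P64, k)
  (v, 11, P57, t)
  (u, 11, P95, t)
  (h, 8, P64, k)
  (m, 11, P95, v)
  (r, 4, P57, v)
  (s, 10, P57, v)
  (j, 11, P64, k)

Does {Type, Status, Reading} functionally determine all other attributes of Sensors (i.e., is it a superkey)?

All 13 rows have distinct {Type, Status, Reading} values, so {Type, Status, Reading} → (all attributes) holds and {Type, Status, Reading} is a superkey.

Yes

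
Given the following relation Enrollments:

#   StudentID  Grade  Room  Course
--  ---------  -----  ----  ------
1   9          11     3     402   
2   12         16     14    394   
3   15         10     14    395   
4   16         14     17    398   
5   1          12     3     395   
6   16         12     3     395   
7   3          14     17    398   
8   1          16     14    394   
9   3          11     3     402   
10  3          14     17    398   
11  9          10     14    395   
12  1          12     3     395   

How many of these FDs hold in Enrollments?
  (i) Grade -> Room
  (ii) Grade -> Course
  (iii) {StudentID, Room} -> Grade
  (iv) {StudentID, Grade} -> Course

4

(i) Grade -> Room: every LHS value maps to a single RHS value — holds.
(ii) Grade -> Course: every LHS value maps to a single RHS value — holds.
(iii) {StudentID, Room} -> Grade: every LHS value maps to a single RHS value — holds.
(iv) {StudentID, Grade} -> Course: every LHS value maps to a single RHS value — holds.
4 of the 4 dependencies hold.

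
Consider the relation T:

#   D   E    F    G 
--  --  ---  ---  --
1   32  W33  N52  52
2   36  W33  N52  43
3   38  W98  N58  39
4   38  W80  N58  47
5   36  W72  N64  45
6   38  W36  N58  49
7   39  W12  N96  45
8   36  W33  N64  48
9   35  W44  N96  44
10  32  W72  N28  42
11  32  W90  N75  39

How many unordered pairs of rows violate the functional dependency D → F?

D=32: violating pairs (1,10), (1,11), (10,11) — 3 pairs.
D=36: violating pairs (2,5), (2,8) — 2 pairs.
D=38: all 3 rows agree on F — 0 pairs.

5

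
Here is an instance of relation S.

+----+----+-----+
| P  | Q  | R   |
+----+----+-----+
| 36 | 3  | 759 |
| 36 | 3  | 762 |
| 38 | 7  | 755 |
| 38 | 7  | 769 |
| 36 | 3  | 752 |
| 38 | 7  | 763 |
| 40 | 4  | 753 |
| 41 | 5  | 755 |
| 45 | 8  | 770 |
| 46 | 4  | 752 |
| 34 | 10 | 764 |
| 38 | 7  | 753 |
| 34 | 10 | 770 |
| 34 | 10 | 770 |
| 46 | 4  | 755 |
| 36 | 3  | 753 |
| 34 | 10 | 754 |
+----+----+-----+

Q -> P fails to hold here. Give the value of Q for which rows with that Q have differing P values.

Q=3: 4 rows → P = 36, 36, 36, 36 ✓
Q=7: 4 rows → P = 38, 38, 38, 38 ✓
Q=4: 3 rows → P takes values {40, 46} — violation
Q=5: 1 row → P = 41 ✓
Q=8: 1 row → P = 45 ✓
Q=10: 4 rows → P = 34, 34, 34, 34 ✓
The only Q value with inconsistent P is Q=4.

4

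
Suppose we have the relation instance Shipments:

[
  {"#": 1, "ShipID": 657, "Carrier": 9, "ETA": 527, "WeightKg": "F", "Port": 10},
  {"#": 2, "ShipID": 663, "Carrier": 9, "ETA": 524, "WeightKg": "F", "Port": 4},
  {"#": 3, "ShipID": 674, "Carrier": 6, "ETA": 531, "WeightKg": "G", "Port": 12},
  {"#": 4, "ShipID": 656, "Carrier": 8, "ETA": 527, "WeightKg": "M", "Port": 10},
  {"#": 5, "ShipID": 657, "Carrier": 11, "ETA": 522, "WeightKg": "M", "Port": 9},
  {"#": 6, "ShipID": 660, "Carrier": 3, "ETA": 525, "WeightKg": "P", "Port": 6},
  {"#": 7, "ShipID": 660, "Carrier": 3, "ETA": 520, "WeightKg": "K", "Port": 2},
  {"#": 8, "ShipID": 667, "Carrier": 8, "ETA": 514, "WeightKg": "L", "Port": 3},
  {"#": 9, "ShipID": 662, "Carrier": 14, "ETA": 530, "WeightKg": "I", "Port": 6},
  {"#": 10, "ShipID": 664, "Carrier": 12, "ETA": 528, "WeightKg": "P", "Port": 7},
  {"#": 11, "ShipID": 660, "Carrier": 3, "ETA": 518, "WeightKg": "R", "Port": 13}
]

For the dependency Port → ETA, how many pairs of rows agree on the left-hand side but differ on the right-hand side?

Port=10: all 2 rows agree on ETA — 0 pairs.
Port=6: violating pairs (6,9) — 1 pair.

1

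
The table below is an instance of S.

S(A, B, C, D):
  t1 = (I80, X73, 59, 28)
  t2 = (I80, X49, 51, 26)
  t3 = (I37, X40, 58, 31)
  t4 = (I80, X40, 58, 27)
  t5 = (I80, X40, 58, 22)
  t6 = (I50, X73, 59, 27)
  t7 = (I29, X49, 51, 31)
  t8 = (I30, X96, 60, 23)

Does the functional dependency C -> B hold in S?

Yes

C=59: rows 1, 6 → B = X73, X73 ✓
C=51: rows 2, 7 → B = X49, X49 ✓
C=58: rows 3, 4, 5 → B = X40, X40, X40 ✓
C=60: row 8 → B = X96 ✓
Every C value is associated with a single B value, so C -> B holds.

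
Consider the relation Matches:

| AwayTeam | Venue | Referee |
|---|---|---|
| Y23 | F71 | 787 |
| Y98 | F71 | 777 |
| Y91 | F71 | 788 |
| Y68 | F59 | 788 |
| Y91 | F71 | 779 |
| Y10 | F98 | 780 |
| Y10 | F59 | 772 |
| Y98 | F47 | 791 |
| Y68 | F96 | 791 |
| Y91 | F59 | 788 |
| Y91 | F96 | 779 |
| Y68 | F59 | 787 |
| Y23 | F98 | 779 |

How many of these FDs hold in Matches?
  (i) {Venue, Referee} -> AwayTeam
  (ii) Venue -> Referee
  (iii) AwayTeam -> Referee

(i) {Venue, Referee} -> AwayTeam: (Venue=F59, Referee=788): 2 rows → AwayTeam takes values {Y68, Y91} — violation — fails.
(ii) Venue -> Referee: Venue=F71: 4 rows → Referee takes values {787, 777, 788, 779} — violation; Venue=F59: 4 rows → Referee takes values {788, 772, 787} — violation; Venue=F98: 2 rows → Referee takes values {780, 779} — violation; Venue=F96: 2 rows → Referee takes values {791, 779} — violation — fails.
(iii) AwayTeam -> Referee: AwayTeam=Y23: 2 rows → Referee takes values {787, 779} — violation; AwayTeam=Y98: 2 rows → Referee takes values {777, 791} — violation; AwayTeam=Y91: 4 rows → Referee takes values {788, 779} — violation; AwayTeam=Y68: 3 rows → Referee takes values {788, 791, 787} — violation; AwayTeam=Y10: 2 rows → Referee takes values {780, 772} — violation — fails.
None of the 3 dependencies hold.

0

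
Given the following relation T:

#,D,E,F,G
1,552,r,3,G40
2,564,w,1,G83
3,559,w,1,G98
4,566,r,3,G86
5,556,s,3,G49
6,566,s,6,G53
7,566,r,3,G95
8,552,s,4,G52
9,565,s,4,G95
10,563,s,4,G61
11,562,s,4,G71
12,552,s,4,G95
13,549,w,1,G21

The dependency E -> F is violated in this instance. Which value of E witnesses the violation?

s

E=r: rows 1, 4, 7 → F = 3, 3, 3 ✓
E=w: rows 2, 3, 13 → F = 1, 1, 1 ✓
E=s: rows 5, 6, 8, 9, 10, 11, 12 → F takes values {3, 6, 4} — violation
The only E value with inconsistent F is E=s.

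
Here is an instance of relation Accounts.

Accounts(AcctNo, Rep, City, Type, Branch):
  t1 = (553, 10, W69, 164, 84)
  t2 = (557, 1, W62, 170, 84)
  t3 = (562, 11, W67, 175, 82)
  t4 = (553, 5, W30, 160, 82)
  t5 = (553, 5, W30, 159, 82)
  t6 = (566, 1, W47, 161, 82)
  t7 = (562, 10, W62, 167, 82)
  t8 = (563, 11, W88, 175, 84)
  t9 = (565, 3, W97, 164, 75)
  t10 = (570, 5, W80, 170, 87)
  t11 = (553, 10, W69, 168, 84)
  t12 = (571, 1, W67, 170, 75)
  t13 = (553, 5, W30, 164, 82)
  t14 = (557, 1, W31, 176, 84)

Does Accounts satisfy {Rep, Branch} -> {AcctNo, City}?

(Rep=10, Branch=84): rows 1, 11 → {AcctNo,City} = (553, W69), (553, W69) ✓
(Rep=1, Branch=84): rows 2, 14 → {AcctNo,City} takes values {(557, W62), (557, W31)} — violation
(Rep=11, Branch=82): row 3 → {AcctNo,City} = (562, W67) ✓
(Rep=5, Branch=82): rows 4, 5, 13 → {AcctNo,City} = (553, W30), (553, W30), (553, W30) ✓
(Rep=1, Branch=82): row 6 → {AcctNo,City} = (566, W47) ✓
(Rep=10, Branch=82): row 7 → {AcctNo,City} = (562, W62) ✓
(Rep=11, Branch=84): row 8 → {AcctNo,City} = (563, W88) ✓
(Rep=3, Branch=75): row 9 → {AcctNo,City} = (565, W97) ✓
(Rep=5, Branch=87): row 10 → {AcctNo,City} = (570, W80) ✓
(Rep=1, Branch=75): row 12 → {AcctNo,City} = (571, W67) ✓
Two rows agree on {Rep, Branch} but differ on {AcctNo, City}, so {Rep, Branch} -> {AcctNo, City} does not hold.

No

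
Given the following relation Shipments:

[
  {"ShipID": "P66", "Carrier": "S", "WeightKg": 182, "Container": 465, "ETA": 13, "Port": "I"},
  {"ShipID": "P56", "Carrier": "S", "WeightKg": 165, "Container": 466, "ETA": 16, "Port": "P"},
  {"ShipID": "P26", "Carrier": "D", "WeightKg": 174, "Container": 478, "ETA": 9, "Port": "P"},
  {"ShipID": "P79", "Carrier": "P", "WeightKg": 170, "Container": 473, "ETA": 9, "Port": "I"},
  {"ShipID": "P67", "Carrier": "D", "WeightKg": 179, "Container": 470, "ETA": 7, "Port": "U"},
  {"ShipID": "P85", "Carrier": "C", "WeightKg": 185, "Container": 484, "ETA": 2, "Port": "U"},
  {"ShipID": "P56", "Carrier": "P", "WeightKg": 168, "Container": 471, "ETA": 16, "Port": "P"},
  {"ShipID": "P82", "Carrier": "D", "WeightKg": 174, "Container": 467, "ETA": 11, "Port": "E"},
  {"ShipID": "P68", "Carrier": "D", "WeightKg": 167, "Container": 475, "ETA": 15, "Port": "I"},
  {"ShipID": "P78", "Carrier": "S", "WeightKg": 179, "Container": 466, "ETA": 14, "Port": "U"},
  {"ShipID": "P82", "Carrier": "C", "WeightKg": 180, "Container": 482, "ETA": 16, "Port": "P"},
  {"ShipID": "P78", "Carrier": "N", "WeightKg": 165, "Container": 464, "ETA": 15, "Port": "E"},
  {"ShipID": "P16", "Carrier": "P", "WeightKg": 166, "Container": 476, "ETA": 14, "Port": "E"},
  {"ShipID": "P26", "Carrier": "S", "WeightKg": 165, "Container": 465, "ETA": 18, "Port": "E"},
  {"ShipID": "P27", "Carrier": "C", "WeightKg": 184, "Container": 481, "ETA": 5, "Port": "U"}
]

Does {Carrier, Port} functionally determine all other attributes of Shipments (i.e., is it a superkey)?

Two distinct rows share (Carrier=C, Port=U), so {Carrier, Port} does not determine every attribute — not a superkey.

No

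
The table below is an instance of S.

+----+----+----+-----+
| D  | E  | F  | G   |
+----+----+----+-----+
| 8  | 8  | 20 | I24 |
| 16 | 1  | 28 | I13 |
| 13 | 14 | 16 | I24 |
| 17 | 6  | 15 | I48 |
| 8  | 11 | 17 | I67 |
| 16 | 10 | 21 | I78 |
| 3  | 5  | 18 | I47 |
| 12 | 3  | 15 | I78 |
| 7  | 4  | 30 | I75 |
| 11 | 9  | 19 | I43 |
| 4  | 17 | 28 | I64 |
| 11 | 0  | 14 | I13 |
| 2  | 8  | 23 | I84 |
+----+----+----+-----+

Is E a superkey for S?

No

Two distinct rows share E=8, so E does not determine every attribute — not a superkey.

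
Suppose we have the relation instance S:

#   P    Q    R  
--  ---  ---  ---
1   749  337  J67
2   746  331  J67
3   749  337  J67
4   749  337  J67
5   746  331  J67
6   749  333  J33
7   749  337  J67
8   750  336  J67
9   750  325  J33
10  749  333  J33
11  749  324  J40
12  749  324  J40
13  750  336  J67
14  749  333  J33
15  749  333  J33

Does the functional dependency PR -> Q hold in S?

Yes

(P=749, R=J67): rows 1, 3, 4, 7 → Q = 337, 337, 337, 337 ✓
(P=746, R=J67): rows 2, 5 → Q = 331, 331 ✓
(P=749, R=J33): rows 6, 10, 14, 15 → Q = 333, 333, 333, 333 ✓
(P=750, R=J67): rows 8, 13 → Q = 336, 336 ✓
(P=750, R=J33): row 9 → Q = 325 ✓
(P=749, R=J40): rows 11, 12 → Q = 324, 324 ✓
Every PR value is associated with a single Q value, so PR -> Q holds.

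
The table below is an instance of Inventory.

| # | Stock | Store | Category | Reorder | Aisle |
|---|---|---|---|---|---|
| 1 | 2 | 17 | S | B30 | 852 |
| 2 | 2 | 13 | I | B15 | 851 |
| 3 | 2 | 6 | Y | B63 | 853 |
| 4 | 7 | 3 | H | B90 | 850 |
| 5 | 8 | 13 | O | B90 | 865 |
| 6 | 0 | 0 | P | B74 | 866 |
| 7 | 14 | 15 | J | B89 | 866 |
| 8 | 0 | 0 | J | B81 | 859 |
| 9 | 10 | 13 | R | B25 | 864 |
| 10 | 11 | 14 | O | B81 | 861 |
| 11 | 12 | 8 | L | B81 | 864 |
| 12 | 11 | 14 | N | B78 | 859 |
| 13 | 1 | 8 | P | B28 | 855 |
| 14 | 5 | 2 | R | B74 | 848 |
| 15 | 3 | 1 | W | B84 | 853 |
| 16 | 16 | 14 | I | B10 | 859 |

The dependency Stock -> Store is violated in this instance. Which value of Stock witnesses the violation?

2

Stock=2: rows 1, 2, 3 → Store takes values {17, 13, 6} — violation
Stock=7: row 4 → Store = 3 ✓
Stock=8: row 5 → Store = 13 ✓
Stock=0: rows 6, 8 → Store = 0, 0 ✓
Stock=14: row 7 → Store = 15 ✓
Stock=10: row 9 → Store = 13 ✓
Stock=11: rows 10, 12 → Store = 14, 14 ✓
Stock=12: row 11 → Store = 8 ✓
Stock=1: row 13 → Store = 8 ✓
Stock=5: row 14 → Store = 2 ✓
Stock=3: row 15 → Store = 1 ✓
Stock=16: row 16 → Store = 14 ✓
The only Stock value with inconsistent Store is Stock=2.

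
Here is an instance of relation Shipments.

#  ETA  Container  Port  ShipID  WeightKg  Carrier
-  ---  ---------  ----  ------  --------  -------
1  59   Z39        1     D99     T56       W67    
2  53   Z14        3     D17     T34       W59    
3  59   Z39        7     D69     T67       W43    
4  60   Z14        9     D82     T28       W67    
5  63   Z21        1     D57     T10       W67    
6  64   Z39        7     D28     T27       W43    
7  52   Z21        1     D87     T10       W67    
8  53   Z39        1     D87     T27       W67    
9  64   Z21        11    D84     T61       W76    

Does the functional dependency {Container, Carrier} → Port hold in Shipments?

(Container=Z39, Carrier=W67): rows 1, 8 → Port = 1, 1 ✓
(Container=Z14, Carrier=W59): row 2 → Port = 3 ✓
(Container=Z39, Carrier=W43): rows 3, 6 → Port = 7, 7 ✓
(Container=Z14, Carrier=W67): row 4 → Port = 9 ✓
(Container=Z21, Carrier=W67): rows 5, 7 → Port = 1, 1 ✓
(Container=Z21, Carrier=W76): row 9 → Port = 11 ✓
Every {Container, Carrier} value is associated with a single Port value, so {Container, Carrier} → Port holds.

Yes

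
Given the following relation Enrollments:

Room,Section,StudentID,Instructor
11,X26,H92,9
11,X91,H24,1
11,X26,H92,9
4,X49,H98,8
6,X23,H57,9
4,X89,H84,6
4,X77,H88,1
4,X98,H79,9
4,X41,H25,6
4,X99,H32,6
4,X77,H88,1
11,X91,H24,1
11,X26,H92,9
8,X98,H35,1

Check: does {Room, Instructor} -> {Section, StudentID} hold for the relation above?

(Room=11, Instructor=9): 3 rows → {Section,StudentID} = (X26, H92), (X26, H92), (X26, H92) ✓
(Room=11, Instructor=1): 2 rows → {Section,StudentID} = (X91, H24), (X91, H24) ✓
(Room=4, Instructor=8): 1 row → {Section,StudentID} = (X49, H98) ✓
(Room=6, Instructor=9): 1 row → {Section,StudentID} = (X23, H57) ✓
(Room=4, Instructor=6): 3 rows → {Section,StudentID} takes values {(X89, H84), (X41, H25), (X99, H32)} — violation
(Room=4, Instructor=1): 2 rows → {Section,StudentID} = (X77, H88), (X77, H88) ✓
(Room=4, Instructor=9): 1 row → {Section,StudentID} = (X98, H79) ✓
(Room=8, Instructor=1): 1 row → {Section,StudentID} = (X98, H35) ✓
Two rows agree on {Room, Instructor} but differ on {Section, StudentID}, so {Room, Instructor} -> {Section, StudentID} does not hold.

No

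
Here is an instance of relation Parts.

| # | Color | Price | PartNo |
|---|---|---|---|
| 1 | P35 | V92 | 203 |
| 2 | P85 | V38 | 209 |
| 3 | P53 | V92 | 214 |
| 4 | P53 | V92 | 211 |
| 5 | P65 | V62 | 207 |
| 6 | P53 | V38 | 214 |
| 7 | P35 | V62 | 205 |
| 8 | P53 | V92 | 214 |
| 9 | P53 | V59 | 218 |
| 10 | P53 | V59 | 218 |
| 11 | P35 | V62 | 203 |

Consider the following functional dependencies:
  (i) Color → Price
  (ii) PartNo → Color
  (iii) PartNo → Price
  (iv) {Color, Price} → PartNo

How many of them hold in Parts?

(i) Color → Price: Color=P35: rows 1, 7, 11 → Price takes values {V92, V62} — violation; Color=P53: rows 3, 4, 6, 8, 9, 10 → Price takes values {V92, V38, V59} — violation — fails.
(ii) PartNo → Color: every LHS value maps to a single RHS value — holds.
(iii) PartNo → Price: PartNo=203: rows 1, 11 → Price takes values {V92, V62} — violation; PartNo=214: rows 3, 6, 8 → Price takes values {V92, V38} — violation — fails.
(iv) {Color, Price} → PartNo: (Color=P53, Price=V92): rows 3, 4, 8 → PartNo takes values {214, 211} — violation; (Color=P35, Price=V62): rows 7, 11 → PartNo takes values {205, 203} — violation — fails.
1 of the 4 dependencies holds.

1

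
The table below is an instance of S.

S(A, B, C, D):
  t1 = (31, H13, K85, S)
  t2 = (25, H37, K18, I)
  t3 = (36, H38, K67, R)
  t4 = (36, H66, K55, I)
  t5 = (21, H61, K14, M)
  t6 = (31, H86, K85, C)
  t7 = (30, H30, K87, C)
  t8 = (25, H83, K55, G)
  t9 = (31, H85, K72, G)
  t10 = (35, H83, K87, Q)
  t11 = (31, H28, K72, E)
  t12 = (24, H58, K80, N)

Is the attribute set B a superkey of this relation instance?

No

Rows 8 and 10 have the same B value B=H83 but are distinct tuples, so B does not determine every attribute — not a superkey.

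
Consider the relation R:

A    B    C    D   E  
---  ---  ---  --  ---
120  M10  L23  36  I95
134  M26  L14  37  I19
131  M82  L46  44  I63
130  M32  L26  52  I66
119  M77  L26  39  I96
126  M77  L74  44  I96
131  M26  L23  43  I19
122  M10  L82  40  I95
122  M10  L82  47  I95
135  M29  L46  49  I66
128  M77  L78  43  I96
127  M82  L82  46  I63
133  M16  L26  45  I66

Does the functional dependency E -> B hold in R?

No

E=I95: 3 rows → B = M10, M10, M10 ✓
E=I19: 2 rows → B = M26, M26 ✓
E=I63: 2 rows → B = M82, M82 ✓
E=I66: 3 rows → B takes values {M32, M29, M16} — violation
E=I96: 3 rows → B = M77, M77, M77 ✓
Two rows agree on E but differ on B, so E -> B does not hold.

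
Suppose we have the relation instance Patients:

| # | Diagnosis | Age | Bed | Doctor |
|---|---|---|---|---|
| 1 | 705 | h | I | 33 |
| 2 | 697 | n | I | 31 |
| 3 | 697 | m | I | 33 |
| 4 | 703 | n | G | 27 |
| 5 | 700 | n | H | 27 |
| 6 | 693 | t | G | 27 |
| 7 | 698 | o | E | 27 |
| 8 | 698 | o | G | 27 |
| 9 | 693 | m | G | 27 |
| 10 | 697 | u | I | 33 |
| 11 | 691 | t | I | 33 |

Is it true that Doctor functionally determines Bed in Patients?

No

Doctor=33: rows 1, 3, 10, 11 → Bed = I, I, I, I ✓
Doctor=31: row 2 → Bed = I ✓
Doctor=27: rows 4, 5, 6, 7, 8, 9 → Bed takes values {G, H, E} — violation
Two rows agree on Doctor but differ on Bed, so Doctor -> Bed does not hold.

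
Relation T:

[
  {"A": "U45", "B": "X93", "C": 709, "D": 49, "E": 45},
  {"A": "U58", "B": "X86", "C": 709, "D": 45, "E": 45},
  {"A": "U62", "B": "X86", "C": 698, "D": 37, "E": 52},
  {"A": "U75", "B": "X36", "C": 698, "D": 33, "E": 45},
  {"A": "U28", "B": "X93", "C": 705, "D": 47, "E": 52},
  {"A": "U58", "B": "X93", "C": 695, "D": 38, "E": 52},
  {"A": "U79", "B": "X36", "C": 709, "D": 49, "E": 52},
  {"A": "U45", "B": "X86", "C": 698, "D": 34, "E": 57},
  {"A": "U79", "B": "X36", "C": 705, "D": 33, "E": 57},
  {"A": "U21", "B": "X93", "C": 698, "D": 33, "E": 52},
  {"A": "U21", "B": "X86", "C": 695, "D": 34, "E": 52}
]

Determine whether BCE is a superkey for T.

Yes

All 11 rows have distinct BCE values, so BCE → (all attributes) holds and BCE is a superkey.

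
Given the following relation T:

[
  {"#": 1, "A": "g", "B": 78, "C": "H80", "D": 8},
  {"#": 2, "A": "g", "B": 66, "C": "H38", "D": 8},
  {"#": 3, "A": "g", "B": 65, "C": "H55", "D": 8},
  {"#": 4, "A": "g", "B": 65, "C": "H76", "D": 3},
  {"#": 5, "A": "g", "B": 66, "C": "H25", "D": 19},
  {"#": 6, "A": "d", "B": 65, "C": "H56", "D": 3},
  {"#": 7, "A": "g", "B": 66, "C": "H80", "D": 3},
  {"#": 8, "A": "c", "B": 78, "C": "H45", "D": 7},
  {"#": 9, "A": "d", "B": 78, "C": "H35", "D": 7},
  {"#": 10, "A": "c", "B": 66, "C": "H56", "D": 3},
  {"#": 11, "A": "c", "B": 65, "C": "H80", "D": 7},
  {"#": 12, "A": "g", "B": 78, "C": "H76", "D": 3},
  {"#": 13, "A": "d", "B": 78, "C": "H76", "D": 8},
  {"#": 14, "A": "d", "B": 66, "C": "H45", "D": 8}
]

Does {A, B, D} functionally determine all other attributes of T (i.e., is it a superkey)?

Yes

All 14 rows have distinct {A, B, D} values, so {A, B, D} → (all attributes) holds and {A, B, D} is a superkey.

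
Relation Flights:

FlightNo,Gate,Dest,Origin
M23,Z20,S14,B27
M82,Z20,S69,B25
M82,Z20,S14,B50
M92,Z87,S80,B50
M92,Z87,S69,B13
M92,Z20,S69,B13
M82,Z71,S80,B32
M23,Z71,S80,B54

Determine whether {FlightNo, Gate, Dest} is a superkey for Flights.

Yes

All 8 rows have distinct {FlightNo, Gate, Dest} values, so {FlightNo, Gate, Dest} → (all attributes) holds and {FlightNo, Gate, Dest} is a superkey.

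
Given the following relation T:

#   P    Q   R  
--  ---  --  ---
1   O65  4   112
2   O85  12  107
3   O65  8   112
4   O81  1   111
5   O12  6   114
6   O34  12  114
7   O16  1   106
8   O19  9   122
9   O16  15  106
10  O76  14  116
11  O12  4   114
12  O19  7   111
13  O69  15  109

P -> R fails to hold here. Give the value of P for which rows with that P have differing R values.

O19

P=O65: rows 1, 3 → R = 112, 112 ✓
P=O85: row 2 → R = 107 ✓
P=O81: row 4 → R = 111 ✓
P=O12: rows 5, 11 → R = 114, 114 ✓
P=O34: row 6 → R = 114 ✓
P=O16: rows 7, 9 → R = 106, 106 ✓
P=O19: rows 8, 12 → R takes values {122, 111} — violation
P=O76: row 10 → R = 116 ✓
P=O69: row 13 → R = 109 ✓
The only P value with inconsistent R is P=O19.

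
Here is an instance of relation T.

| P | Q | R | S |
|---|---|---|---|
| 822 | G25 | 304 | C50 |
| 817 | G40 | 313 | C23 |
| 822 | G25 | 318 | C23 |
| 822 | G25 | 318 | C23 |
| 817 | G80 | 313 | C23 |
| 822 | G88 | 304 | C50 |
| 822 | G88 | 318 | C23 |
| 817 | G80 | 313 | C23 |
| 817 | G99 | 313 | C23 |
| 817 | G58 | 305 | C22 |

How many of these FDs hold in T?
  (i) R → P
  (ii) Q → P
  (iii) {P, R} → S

3

(i) R → P: every LHS value maps to a single RHS value — holds.
(ii) Q → P: every LHS value maps to a single RHS value — holds.
(iii) {P, R} → S: every LHS value maps to a single RHS value — holds.
3 of the 3 dependencies hold.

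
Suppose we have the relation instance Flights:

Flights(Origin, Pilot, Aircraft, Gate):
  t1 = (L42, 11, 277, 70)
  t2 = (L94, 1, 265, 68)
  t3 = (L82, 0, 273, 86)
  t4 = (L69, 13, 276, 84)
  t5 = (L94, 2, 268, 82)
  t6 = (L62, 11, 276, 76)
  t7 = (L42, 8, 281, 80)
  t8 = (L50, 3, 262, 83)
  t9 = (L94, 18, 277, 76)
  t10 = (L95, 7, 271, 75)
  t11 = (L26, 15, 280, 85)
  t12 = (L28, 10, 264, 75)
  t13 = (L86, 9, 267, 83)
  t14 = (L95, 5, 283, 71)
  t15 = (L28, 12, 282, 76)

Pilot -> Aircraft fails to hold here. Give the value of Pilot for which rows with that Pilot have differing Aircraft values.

11

Pilot=11: rows 1, 6 → Aircraft takes values {277, 276} — violation
Pilot=1: row 2 → Aircraft = 265 ✓
Pilot=0: row 3 → Aircraft = 273 ✓
Pilot=13: row 4 → Aircraft = 276 ✓
Pilot=2: row 5 → Aircraft = 268 ✓
Pilot=8: row 7 → Aircraft = 281 ✓
Pilot=3: row 8 → Aircraft = 262 ✓
Pilot=18: row 9 → Aircraft = 277 ✓
Pilot=7: row 10 → Aircraft = 271 ✓
Pilot=15: row 11 → Aircraft = 280 ✓
Pilot=10: row 12 → Aircraft = 264 ✓
Pilot=9: row 13 → Aircraft = 267 ✓
Pilot=5: row 14 → Aircraft = 283 ✓
Pilot=12: row 15 → Aircraft = 282 ✓
The only Pilot value with inconsistent Aircraft is Pilot=11.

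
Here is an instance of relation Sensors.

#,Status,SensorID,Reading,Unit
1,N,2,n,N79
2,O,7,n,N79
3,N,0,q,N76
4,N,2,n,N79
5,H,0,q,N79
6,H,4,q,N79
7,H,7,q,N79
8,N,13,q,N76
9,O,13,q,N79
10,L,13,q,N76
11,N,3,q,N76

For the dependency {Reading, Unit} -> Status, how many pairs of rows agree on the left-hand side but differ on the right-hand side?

8

(Reading=n, Unit=N79): violating pairs (1,2), (2,4) — 2 pairs.
(Reading=q, Unit=N76): violating pairs (3,10), (8,10), (10,11) — 3 pairs.
(Reading=q, Unit=N79): violating pairs (5,9), (6,9), (7,9) — 3 pairs.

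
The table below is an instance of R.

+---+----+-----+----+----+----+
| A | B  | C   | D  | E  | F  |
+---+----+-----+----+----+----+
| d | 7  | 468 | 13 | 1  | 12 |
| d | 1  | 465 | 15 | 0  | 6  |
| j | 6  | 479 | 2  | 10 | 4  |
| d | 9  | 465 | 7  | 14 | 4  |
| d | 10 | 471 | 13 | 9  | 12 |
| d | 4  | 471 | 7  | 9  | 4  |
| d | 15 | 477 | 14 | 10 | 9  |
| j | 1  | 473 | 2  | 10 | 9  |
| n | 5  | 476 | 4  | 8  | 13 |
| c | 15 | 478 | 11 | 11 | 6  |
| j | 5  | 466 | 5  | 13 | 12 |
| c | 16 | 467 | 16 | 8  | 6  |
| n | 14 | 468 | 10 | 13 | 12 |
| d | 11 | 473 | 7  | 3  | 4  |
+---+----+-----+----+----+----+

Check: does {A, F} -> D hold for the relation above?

(A=d, F=12): 2 rows → D = 13, 13 ✓
(A=d, F=6): 1 row → D = 15 ✓
(A=j, F=4): 1 row → D = 2 ✓
(A=d, F=4): 3 rows → D = 7, 7, 7 ✓
(A=d, F=9): 1 row → D = 14 ✓
(A=j, F=9): 1 row → D = 2 ✓
(A=n, F=13): 1 row → D = 4 ✓
(A=c, F=6): 2 rows → D takes values {11, 16} — violation
(A=j, F=12): 1 row → D = 5 ✓
(A=n, F=12): 1 row → D = 10 ✓
Two rows agree on {A, F} but differ on D, so {A, F} -> D does not hold.

No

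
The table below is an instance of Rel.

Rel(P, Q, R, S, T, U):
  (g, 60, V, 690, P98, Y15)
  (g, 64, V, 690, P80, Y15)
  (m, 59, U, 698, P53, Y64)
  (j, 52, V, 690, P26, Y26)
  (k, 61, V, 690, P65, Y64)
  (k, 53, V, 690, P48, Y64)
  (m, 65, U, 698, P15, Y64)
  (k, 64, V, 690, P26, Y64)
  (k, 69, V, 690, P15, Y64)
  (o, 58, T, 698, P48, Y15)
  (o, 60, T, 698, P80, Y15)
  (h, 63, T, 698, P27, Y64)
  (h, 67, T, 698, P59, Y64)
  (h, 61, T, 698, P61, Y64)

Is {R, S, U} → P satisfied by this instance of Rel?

Yes

(R=V, S=690, U=Y15): 2 rows → P = g, g ✓
(R=U, S=698, U=Y64): 2 rows → P = m, m ✓
(R=V, S=690, U=Y26): 1 row → P = j ✓
(R=V, S=690, U=Y64): 4 rows → P = k, k, k, k ✓
(R=T, S=698, U=Y15): 2 rows → P = o, o ✓
(R=T, S=698, U=Y64): 3 rows → P = h, h, h ✓
Every {R, S, U} value is associated with a single P value, so {R, S, U} → P holds.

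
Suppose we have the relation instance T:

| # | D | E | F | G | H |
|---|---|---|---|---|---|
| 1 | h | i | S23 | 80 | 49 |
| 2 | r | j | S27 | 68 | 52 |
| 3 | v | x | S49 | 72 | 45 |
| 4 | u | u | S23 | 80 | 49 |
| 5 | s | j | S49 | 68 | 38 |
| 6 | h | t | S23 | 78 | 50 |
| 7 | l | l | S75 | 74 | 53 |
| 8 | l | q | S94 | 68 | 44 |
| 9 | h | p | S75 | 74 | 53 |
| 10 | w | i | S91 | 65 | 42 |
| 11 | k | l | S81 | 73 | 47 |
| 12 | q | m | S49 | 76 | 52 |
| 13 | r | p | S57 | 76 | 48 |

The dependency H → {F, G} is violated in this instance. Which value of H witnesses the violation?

52

H=49: rows 1, 4 → {F,G} = (S23, 80), (S23, 80) ✓
H=52: rows 2, 12 → {F,G} takes values {(S27, 68), (S49, 76)} — violation
H=45: row 3 → {F,G} = (S49, 72) ✓
H=38: row 5 → {F,G} = (S49, 68) ✓
H=50: row 6 → {F,G} = (S23, 78) ✓
H=53: rows 7, 9 → {F,G} = (S75, 74), (S75, 74) ✓
H=44: row 8 → {F,G} = (S94, 68) ✓
H=42: row 10 → {F,G} = (S91, 65) ✓
H=47: row 11 → {F,G} = (S81, 73) ✓
H=48: row 13 → {F,G} = (S57, 76) ✓
The only H value with inconsistent RHS is H=52.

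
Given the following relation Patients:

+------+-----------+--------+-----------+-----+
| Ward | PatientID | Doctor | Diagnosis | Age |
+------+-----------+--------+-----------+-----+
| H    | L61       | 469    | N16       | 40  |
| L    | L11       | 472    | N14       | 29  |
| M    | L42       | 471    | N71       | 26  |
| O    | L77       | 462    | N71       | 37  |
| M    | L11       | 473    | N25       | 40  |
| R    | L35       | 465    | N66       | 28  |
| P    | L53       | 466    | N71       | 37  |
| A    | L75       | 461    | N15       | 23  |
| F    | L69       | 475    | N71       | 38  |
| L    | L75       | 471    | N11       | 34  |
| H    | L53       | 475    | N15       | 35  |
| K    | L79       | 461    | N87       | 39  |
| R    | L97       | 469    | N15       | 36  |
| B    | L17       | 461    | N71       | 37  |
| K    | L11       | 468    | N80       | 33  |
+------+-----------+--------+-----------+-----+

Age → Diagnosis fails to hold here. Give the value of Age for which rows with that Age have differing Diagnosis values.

40

Age=40: 2 rows → Diagnosis takes values {N16, N25} — violation
Age=29: 1 row → Diagnosis = N14 ✓
Age=26: 1 row → Diagnosis = N71 ✓
Age=37: 3 rows → Diagnosis = N71, N71, N71 ✓
Age=28: 1 row → Diagnosis = N66 ✓
Age=23: 1 row → Diagnosis = N15 ✓
Age=38: 1 row → Diagnosis = N71 ✓
Age=34: 1 row → Diagnosis = N11 ✓
Age=35: 1 row → Diagnosis = N15 ✓
Age=39: 1 row → Diagnosis = N87 ✓
Age=36: 1 row → Diagnosis = N15 ✓
Age=33: 1 row → Diagnosis = N80 ✓
The only Age value with inconsistent Diagnosis is Age=40.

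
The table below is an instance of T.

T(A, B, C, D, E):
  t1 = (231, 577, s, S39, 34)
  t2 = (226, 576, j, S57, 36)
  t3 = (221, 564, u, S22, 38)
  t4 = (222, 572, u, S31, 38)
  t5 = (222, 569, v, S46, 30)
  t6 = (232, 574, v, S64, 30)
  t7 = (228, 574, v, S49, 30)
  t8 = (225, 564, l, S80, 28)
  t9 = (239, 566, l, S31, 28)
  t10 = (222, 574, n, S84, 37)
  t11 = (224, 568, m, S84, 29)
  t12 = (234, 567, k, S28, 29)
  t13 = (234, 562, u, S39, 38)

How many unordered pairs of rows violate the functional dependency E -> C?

E=38: all 3 rows agree on C — 0 pairs.
E=30: all 3 rows agree on C — 0 pairs.
E=28: all 2 rows agree on C — 0 pairs.
E=29: violating pairs (11,12) — 1 pair.

1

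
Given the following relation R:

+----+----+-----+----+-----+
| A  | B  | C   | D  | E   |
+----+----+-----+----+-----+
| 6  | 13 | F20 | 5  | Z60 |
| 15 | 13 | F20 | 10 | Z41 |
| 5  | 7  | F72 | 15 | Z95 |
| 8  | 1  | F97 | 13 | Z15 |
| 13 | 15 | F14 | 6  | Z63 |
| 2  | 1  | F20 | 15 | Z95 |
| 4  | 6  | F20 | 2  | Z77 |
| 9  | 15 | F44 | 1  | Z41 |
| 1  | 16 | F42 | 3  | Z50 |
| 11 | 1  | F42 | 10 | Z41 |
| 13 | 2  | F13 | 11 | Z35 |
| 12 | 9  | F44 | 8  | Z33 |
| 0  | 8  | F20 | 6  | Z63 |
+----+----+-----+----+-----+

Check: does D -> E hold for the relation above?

Yes

D=5: 1 row → E = Z60 ✓
D=10: 2 rows → E = Z41, Z41 ✓
D=15: 2 rows → E = Z95, Z95 ✓
D=13: 1 row → E = Z15 ✓
D=6: 2 rows → E = Z63, Z63 ✓
D=2: 1 row → E = Z77 ✓
D=1: 1 row → E = Z41 ✓
D=3: 1 row → E = Z50 ✓
D=11: 1 row → E = Z35 ✓
D=8: 1 row → E = Z33 ✓
Every D value is associated with a single E value, so D -> E holds.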